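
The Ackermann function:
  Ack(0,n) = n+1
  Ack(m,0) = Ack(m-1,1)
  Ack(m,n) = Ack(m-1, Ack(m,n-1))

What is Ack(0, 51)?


Ack(0, 51) = 52
Result: Ack(0, 51) = 52

52


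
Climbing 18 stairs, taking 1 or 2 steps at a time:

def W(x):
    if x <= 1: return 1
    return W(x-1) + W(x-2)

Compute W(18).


Building up from base cases:
W(0) = 1
W(1) = 1
W(2) = W(1) + W(0) = 1 + 1 = 2
W(3) = W(2) + W(1) = 2 + 1 = 3
W(4) = W(3) + W(2) = 3 + 2 = 5
W(5) = W(4) + W(3) = 5 + 3 = 8
W(6) = W(5) + W(4) = 8 + 5 = 13
W(7) = W(6) + W(5) = 13 + 8 = 21
W(8) = W(7) + W(6) = 21 + 13 = 34
W(9) = W(8) + W(7) = 34 + 21 = 55
W(10) = W(9) + W(8) = 55 + 34 = 89
W(11) = W(10) + W(9) = 89 + 55 = 144
W(12) = W(11) + W(10) = 144 + 89 = 233
W(13) = W(12) + W(11) = 233 + 144 = 377
W(14) = W(13) + W(12) = 377 + 233 = 610
W(15) = W(14) + W(13) = 610 + 377 = 987
W(16) = W(15) + W(14) = 987 + 610 = 1597
W(17) = W(16) + W(15) = 1597 + 987 = 2584
W(18) = W(17) + W(16) = 2584 + 1597 = 4181

4181


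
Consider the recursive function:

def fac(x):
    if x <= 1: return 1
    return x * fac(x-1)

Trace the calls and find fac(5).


fac(5)
= 5 * fac(4)
= 5 * 4 * fac(3)
= 5 * 4 * 3 * fac(2)
= 5 * 4 * 3 * 2 * fac(1)
= 5 * 4 * 3 * 2 * 1
= 120

120


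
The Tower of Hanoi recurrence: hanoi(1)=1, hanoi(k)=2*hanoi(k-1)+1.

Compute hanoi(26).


hanoi(26) = 2 * hanoi(25) + 1
hanoi(25) = 2 * hanoi(24) + 1
hanoi(24) = 2 * hanoi(23) + 1
hanoi(23) = 2 * hanoi(22) + 1
hanoi(22) = 2 * hanoi(21) + 1
hanoi(21) = 2 * hanoi(20) + 1
hanoi(20) = 2 * hanoi(19) + 1
hanoi(19) = 2 * hanoi(18) + 1
hanoi(18) = 2 * hanoi(17) + 1
hanoi(17) = 2 * hanoi(16) + 1
hanoi(16) = 2 * hanoi(15) + 1
hanoi(15) = 2 * hanoi(14) + 1
hanoi(14) = 2 * hanoi(13) + 1
hanoi(13) = 2 * hanoi(12) + 1
hanoi(12) = 2 * hanoi(11) + 1
hanoi(11) = 2 * hanoi(10) + 1
hanoi(10) = 2 * hanoi(9) + 1
hanoi(9) = 2 * hanoi(8) + 1
hanoi(8) = 2 * hanoi(7) + 1
hanoi(7) = 2 * hanoi(6) + 1
hanoi(6) = 2 * hanoi(5) + 1
hanoi(5) = 2 * hanoi(4) + 1
hanoi(4) = 2 * hanoi(3) + 1
hanoi(3) = 2 * hanoi(2) + 1
hanoi(2) = 2 * hanoi(1) + 1
hanoi(1) = 1  (base case)
hanoi(2) = 2 * 1 + 1 = 3
hanoi(3) = 2 * 3 + 1 = 7
hanoi(4) = 2 * 7 + 1 = 15
hanoi(5) = 2 * 15 + 1 = 31
hanoi(6) = 2 * 31 + 1 = 63
hanoi(7) = 2 * 63 + 1 = 127
hanoi(8) = 2 * 127 + 1 = 255
hanoi(9) = 2 * 255 + 1 = 511
hanoi(10) = 2 * 511 + 1 = 1023
hanoi(11) = 2 * 1023 + 1 = 2047
hanoi(12) = 2 * 2047 + 1 = 4095
hanoi(13) = 2 * 4095 + 1 = 8191
hanoi(14) = 2 * 8191 + 1 = 16383
hanoi(15) = 2 * 16383 + 1 = 32767
hanoi(16) = 2 * 32767 + 1 = 65535
hanoi(17) = 2 * 65535 + 1 = 131071
hanoi(18) = 2 * 131071 + 1 = 262143
hanoi(19) = 2 * 262143 + 1 = 524287
hanoi(20) = 2 * 524287 + 1 = 1048575
hanoi(21) = 2 * 1048575 + 1 = 2097151
hanoi(22) = 2 * 2097151 + 1 = 4194303
hanoi(23) = 2 * 4194303 + 1 = 8388607
hanoi(24) = 2 * 8388607 + 1 = 16777215
hanoi(25) = 2 * 16777215 + 1 = 33554431
hanoi(26) = 2 * 33554431 + 1 = 67108863

67108863


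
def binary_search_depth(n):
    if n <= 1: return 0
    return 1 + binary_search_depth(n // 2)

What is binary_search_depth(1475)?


1475 / 2 = 737
737 / 2 = 368
368 / 2 = 184
184 / 2 = 92
92 / 2 = 46
46 / 2 = 23
23 / 2 = 11
11 / 2 = 5
5 / 2 = 2
2 / 2 = 1
Reached 1 after 10 halvings

10


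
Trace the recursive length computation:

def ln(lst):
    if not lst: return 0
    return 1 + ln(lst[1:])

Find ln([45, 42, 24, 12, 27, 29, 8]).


ln([45, 42, 24, 12, 27, 29, 8]) = 1 + ln([42, 24, 12, 27, 29, 8])
ln([42, 24, 12, 27, 29, 8]) = 1 + ln([24, 12, 27, 29, 8])
ln([24, 12, 27, 29, 8]) = 1 + ln([12, 27, 29, 8])
ln([12, 27, 29, 8]) = 1 + ln([27, 29, 8])
ln([27, 29, 8]) = 1 + ln([29, 8])
ln([29, 8]) = 1 + ln([8])
ln([8]) = 1 + ln([])
ln([]) = 0  (base case)
Unwinding: 1 + 1 + 1 + 1 + 1 + 1 + 1 + 0 = 7

7


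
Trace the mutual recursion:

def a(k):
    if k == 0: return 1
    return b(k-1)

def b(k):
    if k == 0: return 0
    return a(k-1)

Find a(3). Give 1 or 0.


a(3) = b(2)
b(2) = a(1)
a(1) = b(0)
b(0) = 0  (base case)
Result: 0

0


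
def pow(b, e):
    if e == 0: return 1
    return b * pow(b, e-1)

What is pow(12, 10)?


pow(12, 10)
= 12 * pow(12, 9)
= 12 * 12 * pow(12, 8)
= 12 * 12 * 12 * pow(12, 7)
= 12 * 12 * 12 * 12 * pow(12, 6)
= 12 * 12 * 12 * 12 * 12 * pow(12, 5)
= 12 * 12 * 12 * 12 * 12 * 12 * pow(12, 4)
= 12 * 12 * 12 * 12 * 12 * 12 * 12 * pow(12, 3)
= 12 * 12 * 12 * 12 * 12 * 12 * 12 * 12 * pow(12, 2)
= 12 * 12 * 12 * 12 * 12 * 12 * 12 * 12 * 12 * pow(12, 1)
= 12 * 12 * 12 * 12 * 12 * 12 * 12 * 12 * 12 * 12 * pow(12, 0)
= 12 * 12 * 12 * 12 * 12 * 12 * 12 * 12 * 12 * 12 * 1
= 61917364224

61917364224


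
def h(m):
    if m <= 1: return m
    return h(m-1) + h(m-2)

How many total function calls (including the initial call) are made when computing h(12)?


Let C(n) = total calls for h(n)
C(0) = 1, C(1) = 1
C(2) = 1 + C(1) + C(0) = 1 + 1 + 1 = 3
C(3) = 1 + C(2) + C(1) = 1 + 3 + 1 = 5
C(4) = 1 + C(3) + C(2) = 1 + 5 + 3 = 9
C(5) = 1 + C(4) + C(3) = 1 + 9 + 5 = 15
C(6) = 1 + C(5) + C(4) = 1 + 15 + 9 = 25
C(7) = 1 + C(6) + C(5) = 1 + 25 + 15 = 41
C(8) = 1 + C(7) + C(6) = 1 + 41 + 25 = 67
C(9) = 1 + C(8) + C(7) = 1 + 67 + 41 = 109
C(10) = 1 + C(9) + C(8) = 1 + 109 + 67 = 177
C(11) = 1 + C(10) + C(9) = 1 + 177 + 109 = 287
C(12) = 1 + C(11) + C(10) = 1 + 287 + 177 = 465

465


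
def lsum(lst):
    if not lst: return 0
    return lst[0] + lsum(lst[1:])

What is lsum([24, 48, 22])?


lsum([24, 48, 22]) = 24 + lsum([48, 22])
lsum([48, 22]) = 48 + lsum([22])
lsum([22]) = 22 + lsum([])
lsum([]) = 0  (base case)
Total: 24 + 48 + 22 + 0 = 94

94


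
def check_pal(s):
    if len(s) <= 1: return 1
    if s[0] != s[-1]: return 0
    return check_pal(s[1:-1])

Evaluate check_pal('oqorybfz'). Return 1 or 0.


check_pal('oqorybfz'): s[0]='o' != s[-1]='z' -> return 0
Result: 0 (not a palindrome)

0


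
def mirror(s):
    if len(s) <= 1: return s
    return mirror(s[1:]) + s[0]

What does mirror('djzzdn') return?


mirror('djzzdn') = mirror('jzzdn') + 'd'
mirror('jzzdn') = mirror('zzdn') + 'j'
mirror('zzdn') = mirror('zdn') + 'z'
mirror('zdn') = mirror('dn') + 'z'
mirror('dn') = mirror('n') + 'd'
mirror('n') = 'n'  (base case)
Concatenating: 'n' + 'd' + 'z' + 'z' + 'j' + 'd' = 'ndzzjd'

ndzzjd


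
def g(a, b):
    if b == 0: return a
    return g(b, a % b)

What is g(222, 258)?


g(222, 258) = g(258, 222)
g(258, 222) = g(222, 36)
g(222, 36) = g(36, 6)
g(36, 6) = g(6, 0)
g(6, 0) = 6  (base case)

6


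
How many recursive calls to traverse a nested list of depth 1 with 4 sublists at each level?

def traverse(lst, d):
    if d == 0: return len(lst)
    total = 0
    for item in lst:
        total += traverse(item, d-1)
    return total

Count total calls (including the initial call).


At depth 0 (root): 1 call
At depth 1: each of 1 parents calls traverse on 4 children = 4 calls
Total: 1 + 4 = 5

5


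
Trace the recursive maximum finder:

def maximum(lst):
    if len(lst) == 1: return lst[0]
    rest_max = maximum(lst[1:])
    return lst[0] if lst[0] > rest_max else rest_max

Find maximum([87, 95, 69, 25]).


maximum([87, 95, 69, 25]): compare 87 with maximum([95, 69, 25])
maximum([95, 69, 25]): compare 95 with maximum([69, 25])
maximum([69, 25]): compare 69 with maximum([25])
maximum([25]) = 25  (base case)
Compare 69 with 25 -> 69
Compare 95 with 69 -> 95
Compare 87 with 95 -> 95

95


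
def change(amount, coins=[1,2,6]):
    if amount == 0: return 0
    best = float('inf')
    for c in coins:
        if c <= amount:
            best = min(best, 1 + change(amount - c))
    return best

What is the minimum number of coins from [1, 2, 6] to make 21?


Building up with DP:
change(0) = 0
change(1) = min(1+change(0)=1+0=1) = 1
change(2) = min(1+change(1)=1+1=2, 1+change(0)=1+0=1) = 1
change(3) = min(1+change(2)=1+1=2, 1+change(1)=1+1=2) = 2
change(4) = min(1+change(3)=1+2=3, 1+change(2)=1+1=2) = 2
change(5) = min(1+change(4)=1+2=3, 1+change(3)=1+2=3) = 3
change(6) = min(1+change(5)=1+3=4, 1+change(4)=1+2=3, 1+change(0)=1+0=1) = 1
change(7) = min(1+change(6)=1+1=2, 1+change(5)=1+3=4, 1+change(1)=1+1=2) = 2
change(8) = min(1+change(7)=1+2=3, 1+change(6)=1+1=2, 1+change(2)=1+1=2) = 2
change(9) = min(1+change(8)=1+2=3, 1+change(7)=1+2=3, 1+change(3)=1+2=3) = 3
change(10) = min(1+change(9)=1+3=4, 1+change(8)=1+2=3, 1+change(4)=1+2=3) = 3
change(11) = min(1+change(10)=1+3=4, 1+change(9)=1+3=4, 1+change(5)=1+3=4) = 4
change(12) = min(1+change(11)=1+4=5, 1+change(10)=1+3=4, 1+change(6)=1+1=2) = 2
change(13) = min(1+change(12)=1+2=3, 1+change(11)=1+4=5, 1+change(7)=1+2=3) = 3
change(14) = min(1+change(13)=1+3=4, 1+change(12)=1+2=3, 1+change(8)=1+2=3) = 3
change(15) = min(1+change(14)=1+3=4, 1+change(13)=1+3=4, 1+change(9)=1+3=4) = 4
change(16) = min(1+change(15)=1+4=5, 1+change(14)=1+3=4, 1+change(10)=1+3=4) = 4
change(17) = min(1+change(16)=1+4=5, 1+change(15)=1+4=5, 1+change(11)=1+4=5) = 5
change(18) = min(1+change(17)=1+5=6, 1+change(16)=1+4=5, 1+change(12)=1+2=3) = 3
change(19) = min(1+change(18)=1+3=4, 1+change(17)=1+5=6, 1+change(13)=1+3=4) = 4
change(20) = min(1+change(19)=1+4=5, 1+change(18)=1+3=4, 1+change(14)=1+3=4) = 4
change(21) = min(1+change(20)=1+4=5, 1+change(19)=1+4=5, 1+change(15)=1+4=5) = 5

5


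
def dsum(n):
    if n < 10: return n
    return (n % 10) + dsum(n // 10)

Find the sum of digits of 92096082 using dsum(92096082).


dsum(92096082) = 2 + dsum(9209608)
dsum(9209608) = 8 + dsum(920960)
dsum(920960) = 0 + dsum(92096)
dsum(92096) = 6 + dsum(9209)
dsum(9209) = 9 + dsum(920)
dsum(920) = 0 + dsum(92)
dsum(92) = 2 + dsum(9)
dsum(9) = 9  (base case)
Total: 2 + 8 + 0 + 6 + 9 + 0 + 2 + 9 = 36

36


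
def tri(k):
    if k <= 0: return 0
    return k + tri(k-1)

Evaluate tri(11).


tri(11)
= 11 + 10 + 9 + 8 + 7 + 6 + 5 + 4 + 3 + 2 + 1 + tri(0)
= 11 + 10 + 9 + 8 + 7 + 6 + 5 + 4 + 3 + 2 + 1 + 0
= 66

66


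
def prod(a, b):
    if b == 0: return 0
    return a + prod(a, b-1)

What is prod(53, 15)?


prod(53, 15) = 53 + prod(53, 14)
prod(53, 14) = 53 + prod(53, 13)
prod(53, 13) = 53 + prod(53, 12)
prod(53, 12) = 53 + prod(53, 11)
prod(53, 11) = 53 + prod(53, 10)
prod(53, 10) = 53 + prod(53, 9)
prod(53, 9) = 53 + prod(53, 8)
prod(53, 8) = 53 + prod(53, 7)
prod(53, 7) = 53 + prod(53, 6)
prod(53, 6) = 53 + prod(53, 5)
prod(53, 5) = 53 + prod(53, 4)
prod(53, 4) = 53 + prod(53, 3)
prod(53, 3) = 53 + prod(53, 2)
prod(53, 2) = 53 + prod(53, 1)
prod(53, 1) = 53 + prod(53, 0)
prod(53, 0) = 0  (base case)
Total: 53 + 53 + 53 + 53 + 53 + 53 + 53 + 53 + 53 + 53 + 53 + 53 + 53 + 53 + 53 + 0 = 795

795


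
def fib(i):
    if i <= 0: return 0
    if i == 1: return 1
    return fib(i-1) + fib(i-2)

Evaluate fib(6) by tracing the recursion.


Computing fib(6) bottom-up:
fib(0) = 0
fib(1) = 1
fib(2) = fib(1) + fib(0) = 1 + 0 = 1
fib(3) = fib(2) + fib(1) = 1 + 1 = 2
fib(4) = fib(3) + fib(2) = 2 + 1 = 3
fib(5) = fib(4) + fib(3) = 3 + 2 = 5
fib(6) = fib(5) + fib(4) = 5 + 3 = 8

8


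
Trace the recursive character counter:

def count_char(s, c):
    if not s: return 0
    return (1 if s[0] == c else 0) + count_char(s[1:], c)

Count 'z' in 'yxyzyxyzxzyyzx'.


s[0]='y' != 'z' -> 0
s[0]='x' != 'z' -> 0
s[0]='y' != 'z' -> 0
s[0]='z' == 'z' -> 1
s[0]='y' != 'z' -> 0
s[0]='x' != 'z' -> 0
s[0]='y' != 'z' -> 0
s[0]='z' == 'z' -> 1
s[0]='x' != 'z' -> 0
s[0]='z' == 'z' -> 1
s[0]='y' != 'z' -> 0
s[0]='y' != 'z' -> 0
s[0]='z' == 'z' -> 1
s[0]='x' != 'z' -> 0
Sum: 0 + 0 + 0 + 1 + 0 + 0 + 0 + 1 + 0 + 1 + 0 + 0 + 1 + 0 = 4

4


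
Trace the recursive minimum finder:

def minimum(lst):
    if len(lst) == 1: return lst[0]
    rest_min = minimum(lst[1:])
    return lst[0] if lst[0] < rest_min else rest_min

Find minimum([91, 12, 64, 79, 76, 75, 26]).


minimum([91, 12, 64, 79, 76, 75, 26]): compare 91 with minimum([12, 64, 79, 76, 75, 26])
minimum([12, 64, 79, 76, 75, 26]): compare 12 with minimum([64, 79, 76, 75, 26])
minimum([64, 79, 76, 75, 26]): compare 64 with minimum([79, 76, 75, 26])
minimum([79, 76, 75, 26]): compare 79 with minimum([76, 75, 26])
minimum([76, 75, 26]): compare 76 with minimum([75, 26])
minimum([75, 26]): compare 75 with minimum([26])
minimum([26]) = 26  (base case)
Compare 75 with 26 -> 26
Compare 76 with 26 -> 26
Compare 79 with 26 -> 26
Compare 64 with 26 -> 26
Compare 12 with 26 -> 12
Compare 91 with 12 -> 12

12


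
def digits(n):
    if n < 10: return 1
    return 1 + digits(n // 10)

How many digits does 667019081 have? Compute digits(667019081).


digits(667019081) = 1 + digits(66701908)
digits(66701908) = 1 + digits(6670190)
digits(6670190) = 1 + digits(667019)
digits(667019) = 1 + digits(66701)
digits(66701) = 1 + digits(6670)
digits(6670) = 1 + digits(667)
digits(667) = 1 + digits(66)
digits(66) = 1 + digits(6)
digits(6) = 1  (base case: 6 < 10)
Unwinding: 1 + 1 + 1 + 1 + 1 + 1 + 1 + 1 + 1 = 9

9


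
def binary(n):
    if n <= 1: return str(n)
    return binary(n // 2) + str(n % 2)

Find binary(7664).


binary(7664) = binary(3832) + '0'
binary(3832) = binary(1916) + '0'
binary(1916) = binary(958) + '0'
binary(958) = binary(479) + '0'
binary(479) = binary(239) + '1'
binary(239) = binary(119) + '1'
binary(119) = binary(59) + '1'
binary(59) = binary(29) + '1'
binary(29) = binary(14) + '1'
binary(14) = binary(7) + '0'
binary(7) = binary(3) + '1'
binary(3) = binary(1) + '1'
binary(1) = '1'  (base case)
Concatenating: '1' + '1' + '1' + '0' + '1' + '1' + '1' + '1' + '1' + '0' + '0' + '0' + '0' = '1110111110000'

1110111110000


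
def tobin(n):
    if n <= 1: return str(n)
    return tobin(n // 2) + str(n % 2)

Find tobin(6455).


tobin(6455) = tobin(3227) + '1'
tobin(3227) = tobin(1613) + '1'
tobin(1613) = tobin(806) + '1'
tobin(806) = tobin(403) + '0'
tobin(403) = tobin(201) + '1'
tobin(201) = tobin(100) + '1'
tobin(100) = tobin(50) + '0'
tobin(50) = tobin(25) + '0'
tobin(25) = tobin(12) + '1'
tobin(12) = tobin(6) + '0'
tobin(6) = tobin(3) + '0'
tobin(3) = tobin(1) + '1'
tobin(1) = '1'  (base case)
Concatenating: '1' + '1' + '0' + '0' + '1' + '0' + '0' + '1' + '1' + '0' + '1' + '1' + '1' = '1100100110111'

1100100110111


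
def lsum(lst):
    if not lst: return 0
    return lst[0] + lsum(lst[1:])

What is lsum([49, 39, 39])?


lsum([49, 39, 39]) = 49 + lsum([39, 39])
lsum([39, 39]) = 39 + lsum([39])
lsum([39]) = 39 + lsum([])
lsum([]) = 0  (base case)
Total: 49 + 39 + 39 + 0 = 127

127


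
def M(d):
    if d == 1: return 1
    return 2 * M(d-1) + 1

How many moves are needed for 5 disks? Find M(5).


M(5) = 2 * M(4) + 1
M(4) = 2 * M(3) + 1
M(3) = 2 * M(2) + 1
M(2) = 2 * M(1) + 1
M(1) = 1  (base case)
M(2) = 2 * 1 + 1 = 3
M(3) = 2 * 3 + 1 = 7
M(4) = 2 * 7 + 1 = 15
M(5) = 2 * 15 + 1 = 31

31


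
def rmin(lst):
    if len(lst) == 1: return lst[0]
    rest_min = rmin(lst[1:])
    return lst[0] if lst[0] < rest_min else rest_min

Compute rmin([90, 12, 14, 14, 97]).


rmin([90, 12, 14, 14, 97]): compare 90 with rmin([12, 14, 14, 97])
rmin([12, 14, 14, 97]): compare 12 with rmin([14, 14, 97])
rmin([14, 14, 97]): compare 14 with rmin([14, 97])
rmin([14, 97]): compare 14 with rmin([97])
rmin([97]) = 97  (base case)
Compare 14 with 97 -> 14
Compare 14 with 14 -> 14
Compare 12 with 14 -> 12
Compare 90 with 12 -> 12

12


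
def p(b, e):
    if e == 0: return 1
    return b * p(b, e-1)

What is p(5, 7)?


p(5, 7)
= 5 * p(5, 6)
= 5 * 5 * p(5, 5)
= 5 * 5 * 5 * p(5, 4)
= 5 * 5 * 5 * 5 * p(5, 3)
= 5 * 5 * 5 * 5 * 5 * p(5, 2)
= 5 * 5 * 5 * 5 * 5 * 5 * p(5, 1)
= 5 * 5 * 5 * 5 * 5 * 5 * 5 * p(5, 0)
= 5 * 5 * 5 * 5 * 5 * 5 * 5 * 1
= 78125

78125


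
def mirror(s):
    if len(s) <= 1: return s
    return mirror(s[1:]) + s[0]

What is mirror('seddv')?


mirror('seddv') = mirror('eddv') + 's'
mirror('eddv') = mirror('ddv') + 'e'
mirror('ddv') = mirror('dv') + 'd'
mirror('dv') = mirror('v') + 'd'
mirror('v') = 'v'  (base case)
Concatenating: 'v' + 'd' + 'd' + 'e' + 's' = 'vddes'

vddes


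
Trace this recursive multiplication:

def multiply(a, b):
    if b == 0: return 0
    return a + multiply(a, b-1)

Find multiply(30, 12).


multiply(30, 12) = 30 + multiply(30, 11)
multiply(30, 11) = 30 + multiply(30, 10)
multiply(30, 10) = 30 + multiply(30, 9)
multiply(30, 9) = 30 + multiply(30, 8)
multiply(30, 8) = 30 + multiply(30, 7)
multiply(30, 7) = 30 + multiply(30, 6)
multiply(30, 6) = 30 + multiply(30, 5)
multiply(30, 5) = 30 + multiply(30, 4)
multiply(30, 4) = 30 + multiply(30, 3)
multiply(30, 3) = 30 + multiply(30, 2)
multiply(30, 2) = 30 + multiply(30, 1)
multiply(30, 1) = 30 + multiply(30, 0)
multiply(30, 0) = 0  (base case)
Total: 30 + 30 + 30 + 30 + 30 + 30 + 30 + 30 + 30 + 30 + 30 + 30 + 0 = 360

360


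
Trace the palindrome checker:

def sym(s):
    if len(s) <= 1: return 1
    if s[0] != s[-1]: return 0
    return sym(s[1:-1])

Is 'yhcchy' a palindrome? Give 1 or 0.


sym('yhcchy'): s[0]='y' == s[-1]='y' -> check sym('hcch')
sym('hcch'): s[0]='h' == s[-1]='h' -> check sym('cc')
sym('cc'): s[0]='c' == s[-1]='c' -> check sym('')
sym(''): len <= 1 -> return 1  (base case)
Result: 1 (palindrome)

1


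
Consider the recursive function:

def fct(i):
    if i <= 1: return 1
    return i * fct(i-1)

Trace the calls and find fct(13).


fct(13)
= 13 * fct(12)
= 13 * 12 * fct(11)
= 13 * 12 * 11 * fct(10)
= 13 * 12 * 11 * 10 * fct(9)
= 13 * 12 * 11 * 10 * 9 * fct(8)
= 13 * 12 * 11 * 10 * 9 * 8 * fct(7)
= 13 * 12 * 11 * 10 * 9 * 8 * 7 * fct(6)
= 13 * 12 * 11 * 10 * 9 * 8 * 7 * 6 * fct(5)
= 13 * 12 * 11 * 10 * 9 * 8 * 7 * 6 * 5 * fct(4)
= 13 * 12 * 11 * 10 * 9 * 8 * 7 * 6 * 5 * 4 * fct(3)
= 13 * 12 * 11 * 10 * 9 * 8 * 7 * 6 * 5 * 4 * 3 * fct(2)
= 13 * 12 * 11 * 10 * 9 * 8 * 7 * 6 * 5 * 4 * 3 * 2 * fct(1)
= 13 * 12 * 11 * 10 * 9 * 8 * 7 * 6 * 5 * 4 * 3 * 2 * 1
= 6227020800

6227020800


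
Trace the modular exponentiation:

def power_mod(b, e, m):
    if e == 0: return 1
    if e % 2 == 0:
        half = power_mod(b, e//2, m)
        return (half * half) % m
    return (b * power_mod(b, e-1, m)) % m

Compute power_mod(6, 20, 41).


power_mod(6, 20, 41): e is even, compute power_mod(6, 10, 41)
  power_mod(6, 10, 41): e is even, compute power_mod(6, 5, 41)
    power_mod(6, 5, 41): e is odd, compute power_mod(6, 4, 41)
      power_mod(6, 4, 41): e is even, compute power_mod(6, 2, 41)
        power_mod(6, 2, 41): e is even, compute power_mod(6, 1, 41)
          power_mod(6, 1, 41): e is odd, compute power_mod(6, 0, 41)
          power_mod(6, 0, 41) = 1
          (6 * 1) % 41 = 6
        half=6, (6*6) % 41 = 36
      half=36, (36*36) % 41 = 25
    (6 * 25) % 41 = 27
  half=27, (27*27) % 41 = 32
half=32, (32*32) % 41 = 40

40


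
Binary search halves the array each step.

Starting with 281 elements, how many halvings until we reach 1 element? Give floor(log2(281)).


281 / 2 = 140
140 / 2 = 70
70 / 2 = 35
35 / 2 = 17
17 / 2 = 8
8 / 2 = 4
4 / 2 = 2
2 / 2 = 1
Reached 1 after 8 halvings

8


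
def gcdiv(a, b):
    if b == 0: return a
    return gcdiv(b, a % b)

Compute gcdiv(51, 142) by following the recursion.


gcdiv(51, 142) = gcdiv(142, 51)
gcdiv(142, 51) = gcdiv(51, 40)
gcdiv(51, 40) = gcdiv(40, 11)
gcdiv(40, 11) = gcdiv(11, 7)
gcdiv(11, 7) = gcdiv(7, 4)
gcdiv(7, 4) = gcdiv(4, 3)
gcdiv(4, 3) = gcdiv(3, 1)
gcdiv(3, 1) = gcdiv(1, 0)
gcdiv(1, 0) = 1  (base case)

1


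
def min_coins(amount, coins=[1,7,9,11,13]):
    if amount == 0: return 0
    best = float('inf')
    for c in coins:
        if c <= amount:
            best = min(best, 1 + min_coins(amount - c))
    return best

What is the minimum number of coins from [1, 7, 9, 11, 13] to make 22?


Building up with DP:
min_coins(0) = 0
min_coins(1) = min(1+min_coins(0)=1+0=1) = 1
min_coins(2) = min(1+min_coins(1)=1+1=2) = 2
min_coins(3) = min(1+min_coins(2)=1+2=3) = 3
min_coins(4) = min(1+min_coins(3)=1+3=4) = 4
min_coins(5) = min(1+min_coins(4)=1+4=5) = 5
min_coins(6) = min(1+min_coins(5)=1+5=6) = 6
min_coins(7) = min(1+min_coins(6)=1+6=7, 1+min_coins(0)=1+0=1) = 1
min_coins(8) = min(1+min_coins(7)=1+1=2, 1+min_coins(1)=1+1=2) = 2
min_coins(9) = min(1+min_coins(8)=1+2=3, 1+min_coins(2)=1+2=3, 1+min_coins(0)=1+0=1) = 1
min_coins(10) = min(1+min_coins(9)=1+1=2, 1+min_coins(3)=1+3=4, 1+min_coins(1)=1+1=2) = 2
min_coins(11) = min(1+min_coins(10)=1+2=3, 1+min_coins(4)=1+4=5, 1+min_coins(2)=1+2=3, 1+min_coins(0)=1+0=1) = 1
min_coins(12) = min(1+min_coins(11)=1+1=2, 1+min_coins(5)=1+5=6, 1+min_coins(3)=1+3=4, 1+min_coins(1)=1+1=2) = 2
min_coins(13) = min(1+min_coins(12)=1+2=3, 1+min_coins(6)=1+6=7, 1+min_coins(4)=1+4=5, 1+min_coins(2)=1+2=3, 1+min_coins(0)=1+0=1) = 1
min_coins(14) = min(1+min_coins(13)=1+1=2, 1+min_coins(7)=1+1=2, 1+min_coins(5)=1+5=6, 1+min_coins(3)=1+3=4, 1+min_coins(1)=1+1=2) = 2
min_coins(15) = min(1+min_coins(14)=1+2=3, 1+min_coins(8)=1+2=3, 1+min_coins(6)=1+6=7, 1+min_coins(4)=1+4=5, 1+min_coins(2)=1+2=3) = 3
min_coins(16) = min(1+min_coins(15)=1+3=4, 1+min_coins(9)=1+1=2, 1+min_coins(7)=1+1=2, 1+min_coins(5)=1+5=6, 1+min_coins(3)=1+3=4) = 2
min_coins(17) = min(1+min_coins(16)=1+2=3, 1+min_coins(10)=1+2=3, 1+min_coins(8)=1+2=3, 1+min_coins(6)=1+6=7, 1+min_coins(4)=1+4=5) = 3
min_coins(18) = min(1+min_coins(17)=1+3=4, 1+min_coins(11)=1+1=2, 1+min_coins(9)=1+1=2, 1+min_coins(7)=1+1=2, 1+min_coins(5)=1+5=6) = 2
min_coins(19) = min(1+min_coins(18)=1+2=3, 1+min_coins(12)=1+2=3, 1+min_coins(10)=1+2=3, 1+min_coins(8)=1+2=3, 1+min_coins(6)=1+6=7) = 3
min_coins(20) = min(1+min_coins(19)=1+3=4, 1+min_coins(13)=1+1=2, 1+min_coins(11)=1+1=2, 1+min_coins(9)=1+1=2, 1+min_coins(7)=1+1=2) = 2
min_coins(21) = min(1+min_coins(20)=1+2=3, 1+min_coins(14)=1+2=3, 1+min_coins(12)=1+2=3, 1+min_coins(10)=1+2=3, 1+min_coins(8)=1+2=3) = 3
min_coins(22) = min(1+min_coins(21)=1+3=4, 1+min_coins(15)=1+3=4, 1+min_coins(13)=1+1=2, 1+min_coins(11)=1+1=2, 1+min_coins(9)=1+1=2) = 2

2


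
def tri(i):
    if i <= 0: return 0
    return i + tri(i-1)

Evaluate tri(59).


tri(59)
= 59 + 58 + 57 + 56 + 55 + 54 + 53 + 52 + 51 + 50 + 49 + 48 + 47 + 46 + 45 + 44 + 43 + 42 + 41 + 40 + 39 + 38 + 37 + 36 + 35 + 34 + 33 + 32 + 31 + 30 + 29 + 28 + 27 + 26 + 25 + 24 + 23 + 22 + 21 + 20 + 19 + 18 + 17 + 16 + 15 + 14 + 13 + 12 + 11 + 10 + 9 + 8 + 7 + 6 + 5 + 4 + 3 + 2 + 1 + tri(0)
= 59 + 58 + 57 + 56 + 55 + 54 + 53 + 52 + 51 + 50 + 49 + 48 + 47 + 46 + 45 + 44 + 43 + 42 + 41 + 40 + 39 + 38 + 37 + 36 + 35 + 34 + 33 + 32 + 31 + 30 + 29 + 28 + 27 + 26 + 25 + 24 + 23 + 22 + 21 + 20 + 19 + 18 + 17 + 16 + 15 + 14 + 13 + 12 + 11 + 10 + 9 + 8 + 7 + 6 + 5 + 4 + 3 + 2 + 1 + 0
= 1770

1770


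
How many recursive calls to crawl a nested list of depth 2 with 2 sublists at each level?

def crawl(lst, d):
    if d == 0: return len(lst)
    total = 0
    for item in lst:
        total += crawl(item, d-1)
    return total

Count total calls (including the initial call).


At depth 0 (root): 1 call
At depth 1: each of 1 parents calls crawl on 2 children = 2 calls
At depth 2: each of 2 parents calls crawl on 2 children = 4 calls
Total: 1 + 2 + 4 = 7

7


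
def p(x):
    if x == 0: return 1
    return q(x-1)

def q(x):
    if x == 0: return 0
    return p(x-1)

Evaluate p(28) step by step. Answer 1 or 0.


p(28) = q(27)
q(27) = p(26)
p(26) = q(25)
q(25) = p(24)
p(24) = q(23)
q(23) = p(22)
p(22) = q(21)
q(21) = p(20)
p(20) = q(19)
q(19) = p(18)
p(18) = q(17)
q(17) = p(16)
p(16) = q(15)
q(15) = p(14)
p(14) = q(13)
q(13) = p(12)
p(12) = q(11)
q(11) = p(10)
p(10) = q(9)
q(9) = p(8)
p(8) = q(7)
q(7) = p(6)
p(6) = q(5)
q(5) = p(4)
p(4) = q(3)
q(3) = p(2)
p(2) = q(1)
q(1) = p(0)
p(0) = 1  (base case)
Result: 1

1


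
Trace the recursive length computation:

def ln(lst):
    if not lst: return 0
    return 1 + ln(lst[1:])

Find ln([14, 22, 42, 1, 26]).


ln([14, 22, 42, 1, 26]) = 1 + ln([22, 42, 1, 26])
ln([22, 42, 1, 26]) = 1 + ln([42, 1, 26])
ln([42, 1, 26]) = 1 + ln([1, 26])
ln([1, 26]) = 1 + ln([26])
ln([26]) = 1 + ln([])
ln([]) = 0  (base case)
Unwinding: 1 + 1 + 1 + 1 + 1 + 0 = 5

5


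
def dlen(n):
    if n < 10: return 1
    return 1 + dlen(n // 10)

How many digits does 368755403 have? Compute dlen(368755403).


dlen(368755403) = 1 + dlen(36875540)
dlen(36875540) = 1 + dlen(3687554)
dlen(3687554) = 1 + dlen(368755)
dlen(368755) = 1 + dlen(36875)
dlen(36875) = 1 + dlen(3687)
dlen(3687) = 1 + dlen(368)
dlen(368) = 1 + dlen(36)
dlen(36) = 1 + dlen(3)
dlen(3) = 1  (base case: 3 < 10)
Unwinding: 1 + 1 + 1 + 1 + 1 + 1 + 1 + 1 + 1 = 9

9


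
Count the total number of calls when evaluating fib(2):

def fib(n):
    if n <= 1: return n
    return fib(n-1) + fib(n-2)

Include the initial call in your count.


Let C(n) = total calls for fib(n)
C(0) = 1, C(1) = 1
C(2) = 1 + C(1) + C(0) = 1 + 1 + 1 = 3

3


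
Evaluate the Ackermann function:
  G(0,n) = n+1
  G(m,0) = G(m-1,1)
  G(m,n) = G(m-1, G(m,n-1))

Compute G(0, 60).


G(0, 60) = 61
Result: G(0, 60) = 61

61


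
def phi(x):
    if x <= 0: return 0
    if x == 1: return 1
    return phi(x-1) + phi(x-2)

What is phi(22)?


Computing phi(22) bottom-up:
phi(0) = 0
phi(1) = 1
phi(2) = phi(1) + phi(0) = 1 + 0 = 1
phi(3) = phi(2) + phi(1) = 1 + 1 = 2
phi(4) = phi(3) + phi(2) = 2 + 1 = 3
phi(5) = phi(4) + phi(3) = 3 + 2 = 5
phi(6) = phi(5) + phi(4) = 5 + 3 = 8
phi(7) = phi(6) + phi(5) = 8 + 5 = 13
phi(8) = phi(7) + phi(6) = 13 + 8 = 21
phi(9) = phi(8) + phi(7) = 21 + 13 = 34
phi(10) = phi(9) + phi(8) = 34 + 21 = 55
phi(11) = phi(10) + phi(9) = 55 + 34 = 89
phi(12) = phi(11) + phi(10) = 89 + 55 = 144
phi(13) = phi(12) + phi(11) = 144 + 89 = 233
phi(14) = phi(13) + phi(12) = 233 + 144 = 377
phi(15) = phi(14) + phi(13) = 377 + 233 = 610
phi(16) = phi(15) + phi(14) = 610 + 377 = 987
phi(17) = phi(16) + phi(15) = 987 + 610 = 1597
phi(18) = phi(17) + phi(16) = 1597 + 987 = 2584
phi(19) = phi(18) + phi(17) = 2584 + 1597 = 4181
phi(20) = phi(19) + phi(18) = 4181 + 2584 = 6765
phi(21) = phi(20) + phi(19) = 6765 + 4181 = 10946
phi(22) = phi(21) + phi(20) = 10946 + 6765 = 17711

17711


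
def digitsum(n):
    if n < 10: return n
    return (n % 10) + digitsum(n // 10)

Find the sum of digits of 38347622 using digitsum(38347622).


digitsum(38347622) = 2 + digitsum(3834762)
digitsum(3834762) = 2 + digitsum(383476)
digitsum(383476) = 6 + digitsum(38347)
digitsum(38347) = 7 + digitsum(3834)
digitsum(3834) = 4 + digitsum(383)
digitsum(383) = 3 + digitsum(38)
digitsum(38) = 8 + digitsum(3)
digitsum(3) = 3  (base case)
Total: 2 + 2 + 6 + 7 + 4 + 3 + 8 + 3 = 35

35


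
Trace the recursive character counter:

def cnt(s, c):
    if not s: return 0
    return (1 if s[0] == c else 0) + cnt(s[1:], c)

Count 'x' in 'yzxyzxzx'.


s[0]='y' != 'x' -> 0
s[0]='z' != 'x' -> 0
s[0]='x' == 'x' -> 1
s[0]='y' != 'x' -> 0
s[0]='z' != 'x' -> 0
s[0]='x' == 'x' -> 1
s[0]='z' != 'x' -> 0
s[0]='x' == 'x' -> 1
Sum: 0 + 0 + 1 + 0 + 0 + 1 + 0 + 1 = 3

3


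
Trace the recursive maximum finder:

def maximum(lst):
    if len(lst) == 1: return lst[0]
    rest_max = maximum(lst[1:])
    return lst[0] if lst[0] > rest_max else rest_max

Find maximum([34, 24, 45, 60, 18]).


maximum([34, 24, 45, 60, 18]): compare 34 with maximum([24, 45, 60, 18])
maximum([24, 45, 60, 18]): compare 24 with maximum([45, 60, 18])
maximum([45, 60, 18]): compare 45 with maximum([60, 18])
maximum([60, 18]): compare 60 with maximum([18])
maximum([18]) = 18  (base case)
Compare 60 with 18 -> 60
Compare 45 with 60 -> 60
Compare 24 with 60 -> 60
Compare 34 with 60 -> 60

60


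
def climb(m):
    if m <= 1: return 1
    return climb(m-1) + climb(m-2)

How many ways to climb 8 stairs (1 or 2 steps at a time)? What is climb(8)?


Building up from base cases:
climb(0) = 1
climb(1) = 1
climb(2) = climb(1) + climb(0) = 1 + 1 = 2
climb(3) = climb(2) + climb(1) = 2 + 1 = 3
climb(4) = climb(3) + climb(2) = 3 + 2 = 5
climb(5) = climb(4) + climb(3) = 5 + 3 = 8
climb(6) = climb(5) + climb(4) = 8 + 5 = 13
climb(7) = climb(6) + climb(5) = 13 + 8 = 21
climb(8) = climb(7) + climb(6) = 21 + 13 = 34

34


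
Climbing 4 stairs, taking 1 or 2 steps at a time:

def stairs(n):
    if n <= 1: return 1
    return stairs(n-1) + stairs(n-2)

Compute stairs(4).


Building up from base cases:
stairs(0) = 1
stairs(1) = 1
stairs(2) = stairs(1) + stairs(0) = 1 + 1 = 2
stairs(3) = stairs(2) + stairs(1) = 2 + 1 = 3
stairs(4) = stairs(3) + stairs(2) = 3 + 2 = 5

5


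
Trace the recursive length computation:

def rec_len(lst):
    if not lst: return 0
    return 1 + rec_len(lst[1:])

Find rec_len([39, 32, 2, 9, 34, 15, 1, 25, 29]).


rec_len([39, 32, 2, 9, 34, 15, 1, 25, 29]) = 1 + rec_len([32, 2, 9, 34, 15, 1, 25, 29])
rec_len([32, 2, 9, 34, 15, 1, 25, 29]) = 1 + rec_len([2, 9, 34, 15, 1, 25, 29])
rec_len([2, 9, 34, 15, 1, 25, 29]) = 1 + rec_len([9, 34, 15, 1, 25, 29])
rec_len([9, 34, 15, 1, 25, 29]) = 1 + rec_len([34, 15, 1, 25, 29])
rec_len([34, 15, 1, 25, 29]) = 1 + rec_len([15, 1, 25, 29])
rec_len([15, 1, 25, 29]) = 1 + rec_len([1, 25, 29])
rec_len([1, 25, 29]) = 1 + rec_len([25, 29])
rec_len([25, 29]) = 1 + rec_len([29])
rec_len([29]) = 1 + rec_len([])
rec_len([]) = 0  (base case)
Unwinding: 1 + 1 + 1 + 1 + 1 + 1 + 1 + 1 + 1 + 0 = 9

9


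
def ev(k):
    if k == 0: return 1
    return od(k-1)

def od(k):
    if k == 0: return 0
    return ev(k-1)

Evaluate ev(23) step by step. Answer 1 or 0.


ev(23) = od(22)
od(22) = ev(21)
ev(21) = od(20)
od(20) = ev(19)
ev(19) = od(18)
od(18) = ev(17)
ev(17) = od(16)
od(16) = ev(15)
ev(15) = od(14)
od(14) = ev(13)
ev(13) = od(12)
od(12) = ev(11)
ev(11) = od(10)
od(10) = ev(9)
ev(9) = od(8)
od(8) = ev(7)
ev(7) = od(6)
od(6) = ev(5)
ev(5) = od(4)
od(4) = ev(3)
ev(3) = od(2)
od(2) = ev(1)
ev(1) = od(0)
od(0) = 0  (base case)
Result: 0

0


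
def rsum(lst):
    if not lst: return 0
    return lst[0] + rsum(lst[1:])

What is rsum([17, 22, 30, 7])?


rsum([17, 22, 30, 7]) = 17 + rsum([22, 30, 7])
rsum([22, 30, 7]) = 22 + rsum([30, 7])
rsum([30, 7]) = 30 + rsum([7])
rsum([7]) = 7 + rsum([])
rsum([]) = 0  (base case)
Total: 17 + 22 + 30 + 7 + 0 = 76

76


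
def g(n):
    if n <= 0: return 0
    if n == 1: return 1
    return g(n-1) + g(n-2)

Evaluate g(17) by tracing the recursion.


Computing g(17) bottom-up:
g(0) = 0
g(1) = 1
g(2) = g(1) + g(0) = 1 + 0 = 1
g(3) = g(2) + g(1) = 1 + 1 = 2
g(4) = g(3) + g(2) = 2 + 1 = 3
g(5) = g(4) + g(3) = 3 + 2 = 5
g(6) = g(5) + g(4) = 5 + 3 = 8
g(7) = g(6) + g(5) = 8 + 5 = 13
g(8) = g(7) + g(6) = 13 + 8 = 21
g(9) = g(8) + g(7) = 21 + 13 = 34
g(10) = g(9) + g(8) = 34 + 21 = 55
g(11) = g(10) + g(9) = 55 + 34 = 89
g(12) = g(11) + g(10) = 89 + 55 = 144
g(13) = g(12) + g(11) = 144 + 89 = 233
g(14) = g(13) + g(12) = 233 + 144 = 377
g(15) = g(14) + g(13) = 377 + 233 = 610
g(16) = g(15) + g(14) = 610 + 377 = 987
g(17) = g(16) + g(15) = 987 + 610 = 1597

1597


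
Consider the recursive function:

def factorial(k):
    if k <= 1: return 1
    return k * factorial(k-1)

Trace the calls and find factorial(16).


factorial(16)
= 16 * factorial(15)
= 16 * 15 * factorial(14)
= 16 * 15 * 14 * factorial(13)
= 16 * 15 * 14 * 13 * factorial(12)
= 16 * 15 * 14 * 13 * 12 * factorial(11)
= 16 * 15 * 14 * 13 * 12 * 11 * factorial(10)
= 16 * 15 * 14 * 13 * 12 * 11 * 10 * factorial(9)
= 16 * 15 * 14 * 13 * 12 * 11 * 10 * 9 * factorial(8)
= 16 * 15 * 14 * 13 * 12 * 11 * 10 * 9 * 8 * factorial(7)
= 16 * 15 * 14 * 13 * 12 * 11 * 10 * 9 * 8 * 7 * factorial(6)
= 16 * 15 * 14 * 13 * 12 * 11 * 10 * 9 * 8 * 7 * 6 * factorial(5)
= 16 * 15 * 14 * 13 * 12 * 11 * 10 * 9 * 8 * 7 * 6 * 5 * factorial(4)
= 16 * 15 * 14 * 13 * 12 * 11 * 10 * 9 * 8 * 7 * 6 * 5 * 4 * factorial(3)
= 16 * 15 * 14 * 13 * 12 * 11 * 10 * 9 * 8 * 7 * 6 * 5 * 4 * 3 * factorial(2)
= 16 * 15 * 14 * 13 * 12 * 11 * 10 * 9 * 8 * 7 * 6 * 5 * 4 * 3 * 2 * factorial(1)
= 16 * 15 * 14 * 13 * 12 * 11 * 10 * 9 * 8 * 7 * 6 * 5 * 4 * 3 * 2 * 1
= 20922789888000

20922789888000


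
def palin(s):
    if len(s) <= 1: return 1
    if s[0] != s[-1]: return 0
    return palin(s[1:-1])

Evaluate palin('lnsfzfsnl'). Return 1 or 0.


palin('lnsfzfsnl'): s[0]='l' == s[-1]='l' -> check palin('nsfzfsn')
palin('nsfzfsn'): s[0]='n' == s[-1]='n' -> check palin('sfzfs')
palin('sfzfs'): s[0]='s' == s[-1]='s' -> check palin('fzf')
palin('fzf'): s[0]='f' == s[-1]='f' -> check palin('z')
palin('z'): len <= 1 -> return 1  (base case)
Result: 1 (palindrome)

1


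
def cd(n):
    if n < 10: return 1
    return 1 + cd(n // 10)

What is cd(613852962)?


cd(613852962) = 1 + cd(61385296)
cd(61385296) = 1 + cd(6138529)
cd(6138529) = 1 + cd(613852)
cd(613852) = 1 + cd(61385)
cd(61385) = 1 + cd(6138)
cd(6138) = 1 + cd(613)
cd(613) = 1 + cd(61)
cd(61) = 1 + cd(6)
cd(6) = 1  (base case: 6 < 10)
Unwinding: 1 + 1 + 1 + 1 + 1 + 1 + 1 + 1 + 1 = 9

9


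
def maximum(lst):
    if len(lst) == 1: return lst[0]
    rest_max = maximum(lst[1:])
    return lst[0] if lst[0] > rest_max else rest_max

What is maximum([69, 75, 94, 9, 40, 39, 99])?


maximum([69, 75, 94, 9, 40, 39, 99]): compare 69 with maximum([75, 94, 9, 40, 39, 99])
maximum([75, 94, 9, 40, 39, 99]): compare 75 with maximum([94, 9, 40, 39, 99])
maximum([94, 9, 40, 39, 99]): compare 94 with maximum([9, 40, 39, 99])
maximum([9, 40, 39, 99]): compare 9 with maximum([40, 39, 99])
maximum([40, 39, 99]): compare 40 with maximum([39, 99])
maximum([39, 99]): compare 39 with maximum([99])
maximum([99]) = 99  (base case)
Compare 39 with 99 -> 99
Compare 40 with 99 -> 99
Compare 9 with 99 -> 99
Compare 94 with 99 -> 99
Compare 75 with 99 -> 99
Compare 69 with 99 -> 99

99


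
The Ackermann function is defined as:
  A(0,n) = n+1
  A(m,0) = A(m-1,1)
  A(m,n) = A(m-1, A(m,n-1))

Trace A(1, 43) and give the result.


A(1, 43) = A(0, A(1, 42))
  A(1, 42) = A(0, A(1, 41))
    A(1, 41) = A(0, A(1, 40))
      A(1, 40) = A(0, A(1, 39))
        A(1, 39) = A(0, A(1, 38))
          A(1, 38) = A(0, A(1, 37))
          A(1, 37) = A(0, A(1, 36))
          A(1, 36) = A(0, A(1, 35))
          A(1, 35) = A(0, A(1, 34))
          A(1, 34) = A(0, A(1, 33))
          A(1, 33) = A(0, A(1, 32))
          A(1, 32) = A(0, A(1, 31))
          A(1, 31) = A(0, A(1, 30))
          A(1, 30) = A(0, A(1, 29))
          A(1, 29) = A(0, A(1, 28))
          A(1, 28) = A(0, A(1, 27))
          A(1, 27) = A(0, A(1, 26))
          A(1, 26) = A(0, A(1, 25))
          A(1, 25) = A(0, A(1, 24))
          A(1, 24) = A(0, A(1, 23))
          A(1, 23) = A(0, A(1, 22))
          A(1, 22) = A(0, A(1, 21))
          A(1, 21) = A(0, A(1, 20))
          A(1, 20) = A(0, A(1, 19))
          A(1, 19) = A(0, A(1, 18))
... (trace truncated)
Result: A(1, 43) = 45

45


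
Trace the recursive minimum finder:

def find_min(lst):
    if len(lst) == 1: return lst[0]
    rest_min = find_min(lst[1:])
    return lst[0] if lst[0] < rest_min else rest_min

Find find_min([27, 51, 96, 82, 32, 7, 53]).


find_min([27, 51, 96, 82, 32, 7, 53]): compare 27 with find_min([51, 96, 82, 32, 7, 53])
find_min([51, 96, 82, 32, 7, 53]): compare 51 with find_min([96, 82, 32, 7, 53])
find_min([96, 82, 32, 7, 53]): compare 96 with find_min([82, 32, 7, 53])
find_min([82, 32, 7, 53]): compare 82 with find_min([32, 7, 53])
find_min([32, 7, 53]): compare 32 with find_min([7, 53])
find_min([7, 53]): compare 7 with find_min([53])
find_min([53]) = 53  (base case)
Compare 7 with 53 -> 7
Compare 32 with 7 -> 7
Compare 82 with 7 -> 7
Compare 96 with 7 -> 7
Compare 51 with 7 -> 7
Compare 27 with 7 -> 7

7


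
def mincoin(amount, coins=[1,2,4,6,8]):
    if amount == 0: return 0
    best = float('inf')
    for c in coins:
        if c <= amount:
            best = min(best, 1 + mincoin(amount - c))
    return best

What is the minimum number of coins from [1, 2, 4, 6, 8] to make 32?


Building up with DP:
mincoin(0) = 0
mincoin(1) = min(1+mincoin(0)=1+0=1) = 1
mincoin(2) = min(1+mincoin(1)=1+1=2, 1+mincoin(0)=1+0=1) = 1
mincoin(3) = min(1+mincoin(2)=1+1=2, 1+mincoin(1)=1+1=2) = 2
mincoin(4) = min(1+mincoin(3)=1+2=3, 1+mincoin(2)=1+1=2, 1+mincoin(0)=1+0=1) = 1
mincoin(5) = min(1+mincoin(4)=1+1=2, 1+mincoin(3)=1+2=3, 1+mincoin(1)=1+1=2) = 2
mincoin(6) = min(1+mincoin(5)=1+2=3, 1+mincoin(4)=1+1=2, 1+mincoin(2)=1+1=2, 1+mincoin(0)=1+0=1) = 1
mincoin(7) = min(1+mincoin(6)=1+1=2, 1+mincoin(5)=1+2=3, 1+mincoin(3)=1+2=3, 1+mincoin(1)=1+1=2) = 2
mincoin(8) = min(1+mincoin(7)=1+2=3, 1+mincoin(6)=1+1=2, 1+mincoin(4)=1+1=2, 1+mincoin(2)=1+1=2, 1+mincoin(0)=1+0=1) = 1
mincoin(9) = min(1+mincoin(8)=1+1=2, 1+mincoin(7)=1+2=3, 1+mincoin(5)=1+2=3, 1+mincoin(3)=1+2=3, 1+mincoin(1)=1+1=2) = 2
mincoin(10) = min(1+mincoin(9)=1+2=3, 1+mincoin(8)=1+1=2, 1+mincoin(6)=1+1=2, 1+mincoin(4)=1+1=2, 1+mincoin(2)=1+1=2) = 2
mincoin(11) = min(1+mincoin(10)=1+2=3, 1+mincoin(9)=1+2=3, 1+mincoin(7)=1+2=3, 1+mincoin(5)=1+2=3, 1+mincoin(3)=1+2=3) = 3
mincoin(12) = min(1+mincoin(11)=1+3=4, 1+mincoin(10)=1+2=3, 1+mincoin(8)=1+1=2, 1+mincoin(6)=1+1=2, 1+mincoin(4)=1+1=2) = 2
mincoin(13) = min(1+mincoin(12)=1+2=3, 1+mincoin(11)=1+3=4, 1+mincoin(9)=1+2=3, 1+mincoin(7)=1+2=3, 1+mincoin(5)=1+2=3) = 3
mincoin(14) = min(1+mincoin(13)=1+3=4, 1+mincoin(12)=1+2=3, 1+mincoin(10)=1+2=3, 1+mincoin(8)=1+1=2, 1+mincoin(6)=1+1=2) = 2
mincoin(15) = min(1+mincoin(14)=1+2=3, 1+mincoin(13)=1+3=4, 1+mincoin(11)=1+3=4, 1+mincoin(9)=1+2=3, 1+mincoin(7)=1+2=3) = 3
mincoin(16) = min(1+mincoin(15)=1+3=4, 1+mincoin(14)=1+2=3, 1+mincoin(12)=1+2=3, 1+mincoin(10)=1+2=3, 1+mincoin(8)=1+1=2) = 2
mincoin(17) = min(1+mincoin(16)=1+2=3, 1+mincoin(15)=1+3=4, 1+mincoin(13)=1+3=4, 1+mincoin(11)=1+3=4, 1+mincoin(9)=1+2=3) = 3
mincoin(18) = min(1+mincoin(17)=1+3=4, 1+mincoin(16)=1+2=3, 1+mincoin(14)=1+2=3, 1+mincoin(12)=1+2=3, 1+mincoin(10)=1+2=3) = 3
mincoin(19) = min(1+mincoin(18)=1+3=4, 1+mincoin(17)=1+3=4, 1+mincoin(15)=1+3=4, 1+mincoin(13)=1+3=4, 1+mincoin(11)=1+3=4) = 4
mincoin(20) = min(1+mincoin(19)=1+4=5, 1+mincoin(18)=1+3=4, 1+mincoin(16)=1+2=3, 1+mincoin(14)=1+2=3, 1+mincoin(12)=1+2=3) = 3
mincoin(21) = min(1+mincoin(20)=1+3=4, 1+mincoin(19)=1+4=5, 1+mincoin(17)=1+3=4, 1+mincoin(15)=1+3=4, 1+mincoin(13)=1+3=4) = 4
mincoin(22) = min(1+mincoin(21)=1+4=5, 1+mincoin(20)=1+3=4, 1+mincoin(18)=1+3=4, 1+mincoin(16)=1+2=3, 1+mincoin(14)=1+2=3) = 3
mincoin(23) = min(1+mincoin(22)=1+3=4, 1+mincoin(21)=1+4=5, 1+mincoin(19)=1+4=5, 1+mincoin(17)=1+3=4, 1+mincoin(15)=1+3=4) = 4
mincoin(24) = min(1+mincoin(23)=1+4=5, 1+mincoin(22)=1+3=4, 1+mincoin(20)=1+3=4, 1+mincoin(18)=1+3=4, 1+mincoin(16)=1+2=3) = 3
mincoin(25) = min(1+mincoin(24)=1+3=4, 1+mincoin(23)=1+4=5, 1+mincoin(21)=1+4=5, 1+mincoin(19)=1+4=5, 1+mincoin(17)=1+3=4) = 4
mincoin(26) = min(1+mincoin(25)=1+4=5, 1+mincoin(24)=1+3=4, 1+mincoin(22)=1+3=4, 1+mincoin(20)=1+3=4, 1+mincoin(18)=1+3=4) = 4
mincoin(27) = min(1+mincoin(26)=1+4=5, 1+mincoin(25)=1+4=5, 1+mincoin(23)=1+4=5, 1+mincoin(21)=1+4=5, 1+mincoin(19)=1+4=5) = 5
mincoin(28) = min(1+mincoin(27)=1+5=6, 1+mincoin(26)=1+4=5, 1+mincoin(24)=1+3=4, 1+mincoin(22)=1+3=4, 1+mincoin(20)=1+3=4) = 4
mincoin(29) = min(1+mincoin(28)=1+4=5, 1+mincoin(27)=1+5=6, 1+mincoin(25)=1+4=5, 1+mincoin(23)=1+4=5, 1+mincoin(21)=1+4=5) = 5
mincoin(30) = min(1+mincoin(29)=1+5=6, 1+mincoin(28)=1+4=5, 1+mincoin(26)=1+4=5, 1+mincoin(24)=1+3=4, 1+mincoin(22)=1+3=4) = 4
mincoin(31) = min(1+mincoin(30)=1+4=5, 1+mincoin(29)=1+5=6, 1+mincoin(27)=1+5=6, 1+mincoin(25)=1+4=5, 1+mincoin(23)=1+4=5) = 5
mincoin(32) = min(1+mincoin(31)=1+5=6, 1+mincoin(30)=1+4=5, 1+mincoin(28)=1+4=5, 1+mincoin(26)=1+4=5, 1+mincoin(24)=1+3=4) = 4

4


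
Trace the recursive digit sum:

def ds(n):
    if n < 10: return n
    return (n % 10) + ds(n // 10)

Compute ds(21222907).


ds(21222907) = 7 + ds(2122290)
ds(2122290) = 0 + ds(212229)
ds(212229) = 9 + ds(21222)
ds(21222) = 2 + ds(2122)
ds(2122) = 2 + ds(212)
ds(212) = 2 + ds(21)
ds(21) = 1 + ds(2)
ds(2) = 2  (base case)
Total: 7 + 0 + 9 + 2 + 2 + 2 + 1 + 2 = 25

25


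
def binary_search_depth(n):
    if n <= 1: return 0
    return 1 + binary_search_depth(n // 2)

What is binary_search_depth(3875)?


3875 / 2 = 1937
1937 / 2 = 968
968 / 2 = 484
484 / 2 = 242
242 / 2 = 121
121 / 2 = 60
60 / 2 = 30
30 / 2 = 15
15 / 2 = 7
7 / 2 = 3
3 / 2 = 1
Reached 1 after 11 halvings

11


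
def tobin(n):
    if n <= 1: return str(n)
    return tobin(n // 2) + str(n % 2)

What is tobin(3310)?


tobin(3310) = tobin(1655) + '0'
tobin(1655) = tobin(827) + '1'
tobin(827) = tobin(413) + '1'
tobin(413) = tobin(206) + '1'
tobin(206) = tobin(103) + '0'
tobin(103) = tobin(51) + '1'
tobin(51) = tobin(25) + '1'
tobin(25) = tobin(12) + '1'
tobin(12) = tobin(6) + '0'
tobin(6) = tobin(3) + '0'
tobin(3) = tobin(1) + '1'
tobin(1) = '1'  (base case)
Concatenating: '1' + '1' + '0' + '0' + '1' + '1' + '1' + '0' + '1' + '1' + '1' + '0' = '110011101110'

110011101110
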